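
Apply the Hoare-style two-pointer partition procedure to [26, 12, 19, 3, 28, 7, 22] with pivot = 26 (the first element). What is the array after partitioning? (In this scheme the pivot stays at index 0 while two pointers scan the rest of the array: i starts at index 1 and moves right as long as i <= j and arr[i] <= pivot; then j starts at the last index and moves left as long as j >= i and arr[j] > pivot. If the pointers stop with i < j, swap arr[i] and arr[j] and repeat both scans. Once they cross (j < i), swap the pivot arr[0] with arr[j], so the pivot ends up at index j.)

Hoare-style two-pointer partition with pivot = 26:

Initial array: [26, 12, 19, 3, 28, 7, 22]

Pointers start at i = 1, j = 6.
i stops at index 4 (arr[4]=28 > 26), j stops at index 6 (arr[6]=22 <= 26): swap arr[4] and arr[6], array becomes [26, 12, 19, 3, 22, 7, 28]
i ends at 6, j ends at 5: the pointers have crossed (j < i), so scanning stops.

Swap pivot arr[0] with arr[5] to place pivot at position 5: [7, 12, 19, 3, 22, 26, 28]
Pivot position: 5

After partitioning with pivot 26, the array becomes [7, 12, 19, 3, 22, 26, 28]. The pivot is placed at index 5. All elements to the left of the pivot are <= 26, and all elements to the right are > 26.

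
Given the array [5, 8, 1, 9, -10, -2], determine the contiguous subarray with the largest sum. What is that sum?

Using Kadane's algorithm on [5, 8, 1, 9, -10, -2]:

Scanning through the array:
Position 1 (value 8): max_ending_here = 13, max_so_far = 13
Position 2 (value 1): max_ending_here = 14, max_so_far = 14
Position 3 (value 9): max_ending_here = 23, max_so_far = 23
Position 4 (value -10): max_ending_here = 13, max_so_far = 23
Position 5 (value -2): max_ending_here = 11, max_so_far = 23

Maximum subarray: [5, 8, 1, 9]
Maximum sum: 23

The maximum subarray is [5, 8, 1, 9] with sum 23. This subarray runs from index 0 to index 3.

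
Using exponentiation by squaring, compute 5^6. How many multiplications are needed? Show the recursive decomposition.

Computing 5^6 by squaring (build up from 5^1; each line after the first costs one multiplication):

5^1 = 5
5^2 = (5^1)^2 = 5^2 = 25
5^3 = 5 * 5^2 = 5 * 25 = 125
5^6 = (5^3)^2 = 125^2 = 15625

Result: 15625
Multiplications needed: 3 (3 lines after 5^1)

5^6 = 15625. Using exponentiation by squaring, this requires 3 multiplications. The key idea: if the exponent is even, square the half-power; if odd, multiply by the base once.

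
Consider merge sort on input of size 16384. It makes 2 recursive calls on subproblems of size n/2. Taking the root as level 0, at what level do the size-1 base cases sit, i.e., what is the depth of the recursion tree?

For divide and conquer with division factor 2:

Problem sizes at each level:
Level 0: 16384
Level 1: 8192
Level 2: 4096
Level 3: 2048
Level 4: 1024
Level 5: 512
Level 6: 256
Level 7: 128
Level 8: 64
Level 9: 32
Level 10: 16
Level 11: 8
Level 12: 4
Level 13: 2
Level 14: 1

The root is level 0 and the size-1 base case is level 14 (the tree spans levels 0 through 14, i.e. 15 levels counting the root), so the depth is the number of divisions: log_2(16384) = 14

The recursion tree depth is log_2(16384) = 14. At each level, the problem size is divided by 2, so it takes 14 divisions to reduce to a base case of size 1. The algorithm makes 2 recursive calls at each level.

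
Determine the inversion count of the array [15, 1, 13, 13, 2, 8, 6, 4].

Finding inversions in [15, 1, 13, 13, 2, 8, 6, 4]:

(0, 1): arr[0]=15 > arr[1]=1
(0, 2): arr[0]=15 > arr[2]=13
(0, 3): arr[0]=15 > arr[3]=13
(0, 4): arr[0]=15 > arr[4]=2
(0, 5): arr[0]=15 > arr[5]=8
(0, 6): arr[0]=15 > arr[6]=6
(0, 7): arr[0]=15 > arr[7]=4
(2, 4): arr[2]=13 > arr[4]=2
(2, 5): arr[2]=13 > arr[5]=8
(2, 6): arr[2]=13 > arr[6]=6
(2, 7): arr[2]=13 > arr[7]=4
(3, 4): arr[3]=13 > arr[4]=2
(3, 5): arr[3]=13 > arr[5]=8
(3, 6): arr[3]=13 > arr[6]=6
(3, 7): arr[3]=13 > arr[7]=4
(5, 6): arr[5]=8 > arr[6]=6
(5, 7): arr[5]=8 > arr[7]=4
(6, 7): arr[6]=6 > arr[7]=4

Total inversions: 18

The array has 18 inversion(s): (0,1), (0,2), (0,3), (0,4), (0,5), (0,6), (0,7), (2,4), (2,5), (2,6), (2,7), (3,4), (3,5), (3,6), (3,7), (5,6), (5,7), (6,7). Each pair (i,j) satisfies i < j and arr[i] > arr[j].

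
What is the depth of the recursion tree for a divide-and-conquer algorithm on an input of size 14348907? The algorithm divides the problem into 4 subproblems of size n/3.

For divide and conquer with division factor 3:

Problem sizes at each level:
Level 0: 14348907
Level 1: 4782969
Level 2: 1594323
Level 3: 531441
Level 4: 177147
Level 5: 59049
Level 6: 19683
Level 7: 6561
Level 8: 2187
Level 9: 729
Level 10: 243
Level 11: 81
Level 12: 27
Level 13: 9
Level 14: 3
Level 15: 1

The root is level 0 and the size-1 base case is level 15 (the tree spans levels 0 through 15, i.e. 16 levels counting the root), so the depth is the number of divisions: log_3(14348907) = 15

The recursion tree depth is log_3(14348907) = 15. At each level, the problem size is divided by 3, so it takes 15 divisions to reduce to a base case of size 1. The algorithm makes 4 recursive calls at each level.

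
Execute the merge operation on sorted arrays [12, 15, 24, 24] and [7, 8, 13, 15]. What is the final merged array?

Merging process:

Compare 12 vs 7: take 7 from right. Merged: [7]
Compare 12 vs 8: take 8 from right. Merged: [7, 8]
Compare 12 vs 13: take 12 from left. Merged: [7, 8, 12]
Compare 15 vs 13: take 13 from right. Merged: [7, 8, 12, 13]
Compare 15 vs 15: take 15 from left. Merged: [7, 8, 12, 13, 15]
Compare 24 vs 15: take 15 from right. Merged: [7, 8, 12, 13, 15, 15]
Append remaining from left: [24, 24]. Merged: [7, 8, 12, 13, 15, 15, 24, 24]

Final merged array: [7, 8, 12, 13, 15, 15, 24, 24]
Total comparisons: 6

The merged array is [7, 8, 12, 13, 15, 15, 24, 24], requiring 6 comparisons. The merge step runs in O(n) time where n is the total number of elements.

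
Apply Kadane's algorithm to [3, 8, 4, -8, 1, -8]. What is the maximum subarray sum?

Using Kadane's algorithm on [3, 8, 4, -8, 1, -8]:

Scanning through the array:
Position 1 (value 8): max_ending_here = 11, max_so_far = 11
Position 2 (value 4): max_ending_here = 15, max_so_far = 15
Position 3 (value -8): max_ending_here = 7, max_so_far = 15
Position 4 (value 1): max_ending_here = 8, max_so_far = 15
Position 5 (value -8): max_ending_here = 0, max_so_far = 15

Maximum subarray: [3, 8, 4]
Maximum sum: 15

The maximum subarray is [3, 8, 4] with sum 15. This subarray runs from index 0 to index 2.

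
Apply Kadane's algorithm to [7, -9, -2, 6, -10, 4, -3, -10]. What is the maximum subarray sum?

Using Kadane's algorithm on [7, -9, -2, 6, -10, 4, -3, -10]:

Scanning through the array:
Position 1 (value -9): max_ending_here = -2, max_so_far = 7
Position 2 (value -2): max_ending_here = -2, max_so_far = 7
Position 3 (value 6): max_ending_here = 6, max_so_far = 7
Position 4 (value -10): max_ending_here = -4, max_so_far = 7
Position 5 (value 4): max_ending_here = 4, max_so_far = 7
Position 6 (value -3): max_ending_here = 1, max_so_far = 7
Position 7 (value -10): max_ending_here = -9, max_so_far = 7

Maximum subarray: [7]
Maximum sum: 7

The maximum subarray is [7] with sum 7. This subarray runs from index 0 to index 0.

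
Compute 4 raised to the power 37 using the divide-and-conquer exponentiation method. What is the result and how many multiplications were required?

Computing 4^37 by squaring (build up from 4^1; each line after the first costs one multiplication):

4^1 = 4
4^2 = (4^1)^2 = 4^2 = 16
4^4 = (4^2)^2 = 16^2 = 256
4^8 = (4^4)^2 = 256^2 = 65536
4^9 = 4 * 4^8 = 4 * 65536 = 262144
4^18 = (4^9)^2 = 262144^2 = 68719476736
4^36 = (4^18)^2 = 68719476736^2 = 4722366482869645213696
4^37 = 4 * 4^36 = 4 * 4722366482869645213696 = 18889465931478580854784

Result: 18889465931478580854784
Multiplications needed: 7 (7 lines after 4^1)

4^37 = 18889465931478580854784. Using exponentiation by squaring, this requires 7 multiplications. The key idea: if the exponent is even, square the half-power; if odd, multiply by the base once.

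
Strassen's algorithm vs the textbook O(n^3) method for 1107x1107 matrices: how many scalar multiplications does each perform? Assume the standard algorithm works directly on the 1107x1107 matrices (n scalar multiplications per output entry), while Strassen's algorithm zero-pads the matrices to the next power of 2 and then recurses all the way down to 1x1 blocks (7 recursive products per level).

Matrix multiplication for 1107x1107 matrices:

Strassen's algorithm requires power-of-2 dimensions. Pad 1107x1107 to 2048x2048 (next power of 2).

Standard algorithm: 1107^3 = 1356572043 multiplications
Strassen's algorithm: 7^(log2(2048)) = 7^11 = 1977326743 multiplications
Difference: 1356572043 - 1977326743 = -620754700 (Strassen uses MORE here due to padding overhead — for small or just-over-power-of-2 n, padding can outweigh the per-level savings)

Standard: 1356572043 multiplications (1107^3). Strassen: 1977326743 multiplications (7^11, after padding to 2048x2048). Strassen reduces 8 recursive multiplications to 7 at each level.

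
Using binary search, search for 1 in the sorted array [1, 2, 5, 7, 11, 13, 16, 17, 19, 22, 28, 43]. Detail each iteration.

Binary search for 1 in [1, 2, 5, 7, 11, 13, 16, 17, 19, 22, 28, 43]:

lo=0, hi=11, mid=5, arr[mid]=13 -> 13 > 1, search left half
lo=0, hi=4, mid=2, arr[mid]=5 -> 5 > 1, search left half
lo=0, hi=1, mid=0, arr[mid]=1 -> Found target at index 0!

Binary search finds 1 at index 0 after 3 comparisons. The search repeatedly halves the search space by comparing with the middle element.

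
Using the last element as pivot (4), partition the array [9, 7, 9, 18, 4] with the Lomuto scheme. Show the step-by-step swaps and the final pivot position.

Lomuto partition with pivot = 4:

Initial array: [9, 7, 9, 18, 4]

arr[0]=9 > 4: no swap
arr[1]=7 > 4: no swap
arr[2]=9 > 4: no swap
arr[3]=18 > 4: no swap

Place pivot at position 0: [4, 7, 9, 18, 9]
Pivot position: 0

After partitioning with pivot 4, the array becomes [4, 7, 9, 18, 9]. The pivot is placed at index 0. All elements to the left of the pivot are <= 4, and all elements to the right are > 4.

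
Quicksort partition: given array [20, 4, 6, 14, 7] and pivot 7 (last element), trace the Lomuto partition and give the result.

Lomuto partition with pivot = 7:

Initial array: [20, 4, 6, 14, 7]

arr[0]=20 > 7: no swap
arr[1]=4 <= 7: swap with position 0, array becomes [4, 20, 6, 14, 7]
arr[2]=6 <= 7: swap with position 1, array becomes [4, 6, 20, 14, 7]
arr[3]=14 > 7: no swap

Place pivot at position 2: [4, 6, 7, 14, 20]
Pivot position: 2

After partitioning with pivot 7, the array becomes [4, 6, 7, 14, 20]. The pivot is placed at index 2. All elements to the left of the pivot are <= 7, and all elements to the right are > 7.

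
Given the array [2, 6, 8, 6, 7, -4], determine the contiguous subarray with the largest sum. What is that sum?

Using Kadane's algorithm on [2, 6, 8, 6, 7, -4]:

Scanning through the array:
Position 1 (value 6): max_ending_here = 8, max_so_far = 8
Position 2 (value 8): max_ending_here = 16, max_so_far = 16
Position 3 (value 6): max_ending_here = 22, max_so_far = 22
Position 4 (value 7): max_ending_here = 29, max_so_far = 29
Position 5 (value -4): max_ending_here = 25, max_so_far = 29

Maximum subarray: [2, 6, 8, 6, 7]
Maximum sum: 29

The maximum subarray is [2, 6, 8, 6, 7] with sum 29. This subarray runs from index 0 to index 4.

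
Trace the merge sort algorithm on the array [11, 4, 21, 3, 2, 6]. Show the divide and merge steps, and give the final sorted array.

Merge sort trace:

Split: [11, 4, 21, 3, 2, 6] -> [11, 4, 21] and [3, 2, 6]
  Split: [11, 4, 21] -> [11] and [4, 21]
    Split: [4, 21] -> [4] and [21]
    Merge: [4] + [21] -> [4, 21]
  Merge: [11] + [4, 21] -> [4, 11, 21]
  Split: [3, 2, 6] -> [3] and [2, 6]
    Split: [2, 6] -> [2] and [6]
    Merge: [2] + [6] -> [2, 6]
  Merge: [3] + [2, 6] -> [2, 3, 6]
Merge: [4, 11, 21] + [2, 3, 6] -> [2, 3, 4, 6, 11, 21]

Final sorted array: [2, 3, 4, 6, 11, 21]

The merge sort proceeds by recursively splitting the array and merging sorted halves.
After all merges, the sorted array is [2, 3, 4, 6, 11, 21].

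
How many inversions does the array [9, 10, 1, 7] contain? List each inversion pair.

Finding inversions in [9, 10, 1, 7]:

(0, 2): arr[0]=9 > arr[2]=1
(0, 3): arr[0]=9 > arr[3]=7
(1, 2): arr[1]=10 > arr[2]=1
(1, 3): arr[1]=10 > arr[3]=7

Total inversions: 4

The array has 4 inversion(s): (0,2), (0,3), (1,2), (1,3). Each pair (i,j) satisfies i < j and arr[i] > arr[j].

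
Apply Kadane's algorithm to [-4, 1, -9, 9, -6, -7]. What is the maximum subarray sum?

Using Kadane's algorithm on [-4, 1, -9, 9, -6, -7]:

Scanning through the array:
Position 1 (value 1): max_ending_here = 1, max_so_far = 1
Position 2 (value -9): max_ending_here = -8, max_so_far = 1
Position 3 (value 9): max_ending_here = 9, max_so_far = 9
Position 4 (value -6): max_ending_here = 3, max_so_far = 9
Position 5 (value -7): max_ending_here = -4, max_so_far = 9

Maximum subarray: [9]
Maximum sum: 9

The maximum subarray is [9] with sum 9. This subarray runs from index 3 to index 3.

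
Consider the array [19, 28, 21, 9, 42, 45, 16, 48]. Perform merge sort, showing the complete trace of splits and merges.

Merge sort trace:

Split: [19, 28, 21, 9, 42, 45, 16, 48] -> [19, 28, 21, 9] and [42, 45, 16, 48]
  Split: [19, 28, 21, 9] -> [19, 28] and [21, 9]
    Split: [19, 28] -> [19] and [28]
    Merge: [19] + [28] -> [19, 28]
    Split: [21, 9] -> [21] and [9]
    Merge: [21] + [9] -> [9, 21]
  Merge: [19, 28] + [9, 21] -> [9, 19, 21, 28]
  Split: [42, 45, 16, 48] -> [42, 45] and [16, 48]
    Split: [42, 45] -> [42] and [45]
    Merge: [42] + [45] -> [42, 45]
    Split: [16, 48] -> [16] and [48]
    Merge: [16] + [48] -> [16, 48]
  Merge: [42, 45] + [16, 48] -> [16, 42, 45, 48]
Merge: [9, 19, 21, 28] + [16, 42, 45, 48] -> [9, 16, 19, 21, 28, 42, 45, 48]

Final sorted array: [9, 16, 19, 21, 28, 42, 45, 48]

The merge sort proceeds by recursively splitting the array and merging sorted halves.
After all merges, the sorted array is [9, 16, 19, 21, 28, 42, 45, 48].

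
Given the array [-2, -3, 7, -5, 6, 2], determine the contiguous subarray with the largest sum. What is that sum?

Using Kadane's algorithm on [-2, -3, 7, -5, 6, 2]:

Scanning through the array:
Position 1 (value -3): max_ending_here = -3, max_so_far = -2
Position 2 (value 7): max_ending_here = 7, max_so_far = 7
Position 3 (value -5): max_ending_here = 2, max_so_far = 7
Position 4 (value 6): max_ending_here = 8, max_so_far = 8
Position 5 (value 2): max_ending_here = 10, max_so_far = 10

Maximum subarray: [7, -5, 6, 2]
Maximum sum: 10

The maximum subarray is [7, -5, 6, 2] with sum 10. This subarray runs from index 2 to index 5.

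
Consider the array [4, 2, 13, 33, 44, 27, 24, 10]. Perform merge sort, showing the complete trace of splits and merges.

Merge sort trace:

Split: [4, 2, 13, 33, 44, 27, 24, 10] -> [4, 2, 13, 33] and [44, 27, 24, 10]
  Split: [4, 2, 13, 33] -> [4, 2] and [13, 33]
    Split: [4, 2] -> [4] and [2]
    Merge: [4] + [2] -> [2, 4]
    Split: [13, 33] -> [13] and [33]
    Merge: [13] + [33] -> [13, 33]
  Merge: [2, 4] + [13, 33] -> [2, 4, 13, 33]
  Split: [44, 27, 24, 10] -> [44, 27] and [24, 10]
    Split: [44, 27] -> [44] and [27]
    Merge: [44] + [27] -> [27, 44]
    Split: [24, 10] -> [24] and [10]
    Merge: [24] + [10] -> [10, 24]
  Merge: [27, 44] + [10, 24] -> [10, 24, 27, 44]
Merge: [2, 4, 13, 33] + [10, 24, 27, 44] -> [2, 4, 10, 13, 24, 27, 33, 44]

Final sorted array: [2, 4, 10, 13, 24, 27, 33, 44]

The merge sort proceeds by recursively splitting the array and merging sorted halves.
After all merges, the sorted array is [2, 4, 10, 13, 24, 27, 33, 44].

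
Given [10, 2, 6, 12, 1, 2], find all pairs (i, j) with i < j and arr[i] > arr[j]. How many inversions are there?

Finding inversions in [10, 2, 6, 12, 1, 2]:

(0, 1): arr[0]=10 > arr[1]=2
(0, 2): arr[0]=10 > arr[2]=6
(0, 4): arr[0]=10 > arr[4]=1
(0, 5): arr[0]=10 > arr[5]=2
(1, 4): arr[1]=2 > arr[4]=1
(2, 4): arr[2]=6 > arr[4]=1
(2, 5): arr[2]=6 > arr[5]=2
(3, 4): arr[3]=12 > arr[4]=1
(3, 5): arr[3]=12 > arr[5]=2

Total inversions: 9

The array has 9 inversion(s): (0,1), (0,2), (0,4), (0,5), (1,4), (2,4), (2,5), (3,4), (3,5). Each pair (i,j) satisfies i < j and arr[i] > arr[j].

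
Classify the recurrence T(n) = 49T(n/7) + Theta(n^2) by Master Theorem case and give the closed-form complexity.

Master Theorem for T(n) = 49T(n/7) + O(n^2):

a = 49, b = 7, c = 2
log_b(a) = log_7(49) = 2.0000

Case 2: c = 2 = log_7(49) = 2.0000
T(n) = O(n^2 log n) = O(n^2 log n)

For T(n) = 49T(n/7) + O(n^2): log_7(49) = 2.0000. This is Case 2 of the Master Theorem (c = log_b(a), equal work at all levels), giving O(n^2 log n).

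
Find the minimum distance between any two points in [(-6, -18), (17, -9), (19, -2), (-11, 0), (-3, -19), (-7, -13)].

Computing all pairwise distances among 6 points:

d((-6, -18), (17, -9)) = 24.6982
d((-6, -18), (19, -2)) = 29.6816
d((-6, -18), (-11, 0)) = 18.6815
d((-6, -18), (-3, -19)) = 3.1623 <-- minimum
d((-6, -18), (-7, -13)) = 5.099
d((17, -9), (19, -2)) = 7.2801
d((17, -9), (-11, 0)) = 29.4109
d((17, -9), (-3, -19)) = 22.3607
d((17, -9), (-7, -13)) = 24.3311
d((19, -2), (-11, 0)) = 30.0666
d((19, -2), (-3, -19)) = 27.8029
d((19, -2), (-7, -13)) = 28.2312
d((-11, 0), (-3, -19)) = 20.6155
d((-11, 0), (-7, -13)) = 13.6015
d((-3, -19), (-7, -13)) = 7.2111

Closest pair: (-6, -18) and (-3, -19) with distance 3.1623

The closest pair is (-6, -18) and (-3, -19) with Euclidean distance 3.1623. For 6 points, brute-force pairwise comparison is shown above. For large n, the divide-and-conquer algorithm (sort by x, recurse on halves, check the dividing strip) achieves O(n log n).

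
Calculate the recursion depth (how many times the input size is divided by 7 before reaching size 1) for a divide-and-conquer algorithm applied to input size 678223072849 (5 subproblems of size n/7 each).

For divide and conquer with division factor 7:

Problem sizes at each level:
Level 0: 678223072849
Level 1: 96889010407
Level 2: 13841287201
Level 3: 1977326743
Level 4: 282475249
Level 5: 40353607
Level 6: 5764801
Level 7: 823543
Level 8: 117649
Level 9: 16807
Level 10: 2401
Level 11: 343
Level 12: 49
Level 13: 7
Level 14: 1

The root is level 0 and the size-1 base case is level 14 (the tree spans levels 0 through 14, i.e. 15 levels counting the root), so the depth is the number of divisions: log_7(678223072849) = 14

The recursion tree depth is log_7(678223072849) = 14. At each level, the problem size is divided by 7, so it takes 14 divisions to reduce to a base case of size 1. The algorithm makes 5 recursive calls at each level.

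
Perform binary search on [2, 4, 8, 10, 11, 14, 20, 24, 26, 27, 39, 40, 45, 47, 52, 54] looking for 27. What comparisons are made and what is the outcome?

Binary search for 27 in [2, 4, 8, 10, 11, 14, 20, 24, 26, 27, 39, 40, 45, 47, 52, 54]:

lo=0, hi=15, mid=7, arr[mid]=24 -> 24 < 27, search right half
lo=8, hi=15, mid=11, arr[mid]=40 -> 40 > 27, search left half
lo=8, hi=10, mid=9, arr[mid]=27 -> Found target at index 9!

Binary search finds 27 at index 9 after 3 comparisons. The search repeatedly halves the search space by comparing with the middle element.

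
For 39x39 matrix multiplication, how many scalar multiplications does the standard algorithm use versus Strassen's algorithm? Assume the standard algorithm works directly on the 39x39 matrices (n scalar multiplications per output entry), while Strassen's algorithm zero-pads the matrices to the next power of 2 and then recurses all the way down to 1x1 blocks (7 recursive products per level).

Matrix multiplication for 39x39 matrices:

Strassen's algorithm requires power-of-2 dimensions. Pad 39x39 to 64x64 (next power of 2).

Standard algorithm: 39^3 = 59319 multiplications
Strassen's algorithm: 7^(log2(64)) = 7^6 = 117649 multiplications
Difference: 59319 - 117649 = -58330 (Strassen uses MORE here due to padding overhead — for small or just-over-power-of-2 n, padding can outweigh the per-level savings)

Standard: 59319 multiplications (39^3). Strassen: 117649 multiplications (7^6, after padding to 64x64). Strassen reduces 8 recursive multiplications to 7 at each level.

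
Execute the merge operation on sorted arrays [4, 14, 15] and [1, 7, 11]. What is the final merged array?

Merging process:

Compare 4 vs 1: take 1 from right. Merged: [1]
Compare 4 vs 7: take 4 from left. Merged: [1, 4]
Compare 14 vs 7: take 7 from right. Merged: [1, 4, 7]
Compare 14 vs 11: take 11 from right. Merged: [1, 4, 7, 11]
Append remaining from left: [14, 15]. Merged: [1, 4, 7, 11, 14, 15]

Final merged array: [1, 4, 7, 11, 14, 15]
Total comparisons: 4

The merged array is [1, 4, 7, 11, 14, 15], requiring 4 comparisons. The merge step runs in O(n) time where n is the total number of elements.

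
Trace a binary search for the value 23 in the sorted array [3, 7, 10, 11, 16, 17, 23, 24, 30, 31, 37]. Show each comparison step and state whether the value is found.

Binary search for 23 in [3, 7, 10, 11, 16, 17, 23, 24, 30, 31, 37]:

lo=0, hi=10, mid=5, arr[mid]=17 -> 17 < 23, search right half
lo=6, hi=10, mid=8, arr[mid]=30 -> 30 > 23, search left half
lo=6, hi=7, mid=6, arr[mid]=23 -> Found target at index 6!

Binary search finds 23 at index 6 after 3 comparisons. The search repeatedly halves the search space by comparing with the middle element.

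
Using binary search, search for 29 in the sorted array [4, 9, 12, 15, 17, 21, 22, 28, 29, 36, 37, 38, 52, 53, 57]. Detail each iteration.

Binary search for 29 in [4, 9, 12, 15, 17, 21, 22, 28, 29, 36, 37, 38, 52, 53, 57]:

lo=0, hi=14, mid=7, arr[mid]=28 -> 28 < 29, search right half
lo=8, hi=14, mid=11, arr[mid]=38 -> 38 > 29, search left half
lo=8, hi=10, mid=9, arr[mid]=36 -> 36 > 29, search left half
lo=8, hi=8, mid=8, arr[mid]=29 -> Found target at index 8!

Binary search finds 29 at index 8 after 4 comparisons. The search repeatedly halves the search space by comparing with the middle element.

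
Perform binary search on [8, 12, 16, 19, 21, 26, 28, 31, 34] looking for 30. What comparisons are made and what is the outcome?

Binary search for 30 in [8, 12, 16, 19, 21, 26, 28, 31, 34]:

lo=0, hi=8, mid=4, arr[mid]=21 -> 21 < 30, search right half
lo=5, hi=8, mid=6, arr[mid]=28 -> 28 < 30, search right half
lo=7, hi=8, mid=7, arr[mid]=31 -> 31 > 30, search left half
lo=7 > hi=6, target 30 not found

Binary search determines that 30 is not in the array after 3 comparisons. The search space was exhausted without finding the target.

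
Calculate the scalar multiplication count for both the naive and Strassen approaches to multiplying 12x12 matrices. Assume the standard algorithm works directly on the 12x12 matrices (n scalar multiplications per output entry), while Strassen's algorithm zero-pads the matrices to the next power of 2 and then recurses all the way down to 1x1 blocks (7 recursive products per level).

Matrix multiplication for 12x12 matrices:

Strassen's algorithm requires power-of-2 dimensions. Pad 12x12 to 16x16 (next power of 2).

Standard algorithm: 12^3 = 1728 multiplications
Strassen's algorithm: 7^(log2(16)) = 7^4 = 2401 multiplications
Difference: 1728 - 2401 = -673 (Strassen uses MORE here due to padding overhead — for small or just-over-power-of-2 n, padding can outweigh the per-level savings)

Standard: 1728 multiplications (12^3). Strassen: 2401 multiplications (7^4, after padding to 16x16). Strassen reduces 8 recursive multiplications to 7 at each level.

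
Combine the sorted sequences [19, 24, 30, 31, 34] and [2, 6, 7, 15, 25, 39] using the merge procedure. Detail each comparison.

Merging process:

Compare 19 vs 2: take 2 from right. Merged: [2]
Compare 19 vs 6: take 6 from right. Merged: [2, 6]
Compare 19 vs 7: take 7 from right. Merged: [2, 6, 7]
Compare 19 vs 15: take 15 from right. Merged: [2, 6, 7, 15]
Compare 19 vs 25: take 19 from left. Merged: [2, 6, 7, 15, 19]
Compare 24 vs 25: take 24 from left. Merged: [2, 6, 7, 15, 19, 24]
Compare 30 vs 25: take 25 from right. Merged: [2, 6, 7, 15, 19, 24, 25]
Compare 30 vs 39: take 30 from left. Merged: [2, 6, 7, 15, 19, 24, 25, 30]
Compare 31 vs 39: take 31 from left. Merged: [2, 6, 7, 15, 19, 24, 25, 30, 31]
Compare 34 vs 39: take 34 from left. Merged: [2, 6, 7, 15, 19, 24, 25, 30, 31, 34]
Append remaining from right: [39]. Merged: [2, 6, 7, 15, 19, 24, 25, 30, 31, 34, 39]

Final merged array: [2, 6, 7, 15, 19, 24, 25, 30, 31, 34, 39]
Total comparisons: 10

The merged array is [2, 6, 7, 15, 19, 24, 25, 30, 31, 34, 39], requiring 10 comparisons. The merge step runs in O(n) time where n is the total number of elements.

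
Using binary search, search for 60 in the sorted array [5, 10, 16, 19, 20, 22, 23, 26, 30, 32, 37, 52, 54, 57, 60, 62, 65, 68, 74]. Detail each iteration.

Binary search for 60 in [5, 10, 16, 19, 20, 22, 23, 26, 30, 32, 37, 52, 54, 57, 60, 62, 65, 68, 74]:

lo=0, hi=18, mid=9, arr[mid]=32 -> 32 < 60, search right half
lo=10, hi=18, mid=14, arr[mid]=60 -> Found target at index 14!

Binary search finds 60 at index 14 after 2 comparisons. The search repeatedly halves the search space by comparing with the middle element.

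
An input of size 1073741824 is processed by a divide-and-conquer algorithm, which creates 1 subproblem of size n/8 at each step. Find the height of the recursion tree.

For divide and conquer with division factor 8:

Problem sizes at each level:
Level 0: 1073741824
Level 1: 134217728
Level 2: 16777216
Level 3: 2097152
Level 4: 262144
Level 5: 32768
Level 6: 4096
Level 7: 512
Level 8: 64
Level 9: 8
Level 10: 1

The root is level 0 and the size-1 base case is level 10 (the tree spans levels 0 through 10, i.e. 11 levels counting the root), so the depth is the number of divisions: log_8(1073741824) = 10

The recursion tree depth is log_8(1073741824) = 10. At each level, the problem size is divided by 8, so it takes 10 divisions to reduce to a base case of size 1. The algorithm makes 1 recursive call at each level.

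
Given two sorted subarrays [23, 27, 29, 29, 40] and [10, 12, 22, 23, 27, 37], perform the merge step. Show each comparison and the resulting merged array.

Merging process:

Compare 23 vs 10: take 10 from right. Merged: [10]
Compare 23 vs 12: take 12 from right. Merged: [10, 12]
Compare 23 vs 22: take 22 from right. Merged: [10, 12, 22]
Compare 23 vs 23: take 23 from left. Merged: [10, 12, 22, 23]
Compare 27 vs 23: take 23 from right. Merged: [10, 12, 22, 23, 23]
Compare 27 vs 27: take 27 from left. Merged: [10, 12, 22, 23, 23, 27]
Compare 29 vs 27: take 27 from right. Merged: [10, 12, 22, 23, 23, 27, 27]
Compare 29 vs 37: take 29 from left. Merged: [10, 12, 22, 23, 23, 27, 27, 29]
Compare 29 vs 37: take 29 from left. Merged: [10, 12, 22, 23, 23, 27, 27, 29, 29]
Compare 40 vs 37: take 37 from right. Merged: [10, 12, 22, 23, 23, 27, 27, 29, 29, 37]
Append remaining from left: [40]. Merged: [10, 12, 22, 23, 23, 27, 27, 29, 29, 37, 40]

Final merged array: [10, 12, 22, 23, 23, 27, 27, 29, 29, 37, 40]
Total comparisons: 10

The merged array is [10, 12, 22, 23, 23, 27, 27, 29, 29, 37, 40], requiring 10 comparisons. The merge step runs in O(n) time where n is the total number of elements.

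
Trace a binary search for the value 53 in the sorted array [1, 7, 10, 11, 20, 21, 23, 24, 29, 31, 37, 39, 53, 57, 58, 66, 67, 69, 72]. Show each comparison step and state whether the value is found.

Binary search for 53 in [1, 7, 10, 11, 20, 21, 23, 24, 29, 31, 37, 39, 53, 57, 58, 66, 67, 69, 72]:

lo=0, hi=18, mid=9, arr[mid]=31 -> 31 < 53, search right half
lo=10, hi=18, mid=14, arr[mid]=58 -> 58 > 53, search left half
lo=10, hi=13, mid=11, arr[mid]=39 -> 39 < 53, search right half
lo=12, hi=13, mid=12, arr[mid]=53 -> Found target at index 12!

Binary search finds 53 at index 12 after 4 comparisons. The search repeatedly halves the search space by comparing with the middle element.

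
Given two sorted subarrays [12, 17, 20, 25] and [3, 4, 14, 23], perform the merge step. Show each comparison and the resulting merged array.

Merging process:

Compare 12 vs 3: take 3 from right. Merged: [3]
Compare 12 vs 4: take 4 from right. Merged: [3, 4]
Compare 12 vs 14: take 12 from left. Merged: [3, 4, 12]
Compare 17 vs 14: take 14 from right. Merged: [3, 4, 12, 14]
Compare 17 vs 23: take 17 from left. Merged: [3, 4, 12, 14, 17]
Compare 20 vs 23: take 20 from left. Merged: [3, 4, 12, 14, 17, 20]
Compare 25 vs 23: take 23 from right. Merged: [3, 4, 12, 14, 17, 20, 23]
Append remaining from left: [25]. Merged: [3, 4, 12, 14, 17, 20, 23, 25]

Final merged array: [3, 4, 12, 14, 17, 20, 23, 25]
Total comparisons: 7

The merged array is [3, 4, 12, 14, 17, 20, 23, 25], requiring 7 comparisons. The merge step runs in O(n) time where n is the total number of elements.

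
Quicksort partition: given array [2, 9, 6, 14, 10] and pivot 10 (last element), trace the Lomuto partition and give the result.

Lomuto partition with pivot = 10:

Initial array: [2, 9, 6, 14, 10]

arr[0]=2 <= 10: swap with position 0, array becomes [2, 9, 6, 14, 10]
arr[1]=9 <= 10: swap with position 1, array becomes [2, 9, 6, 14, 10]
arr[2]=6 <= 10: swap with position 2, array becomes [2, 9, 6, 14, 10]
arr[3]=14 > 10: no swap

Place pivot at position 3: [2, 9, 6, 10, 14]
Pivot position: 3

After partitioning with pivot 10, the array becomes [2, 9, 6, 10, 14]. The pivot is placed at index 3. All elements to the left of the pivot are <= 10, and all elements to the right are > 10.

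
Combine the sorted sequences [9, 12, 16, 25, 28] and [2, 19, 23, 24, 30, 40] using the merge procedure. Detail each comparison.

Merging process:

Compare 9 vs 2: take 2 from right. Merged: [2]
Compare 9 vs 19: take 9 from left. Merged: [2, 9]
Compare 12 vs 19: take 12 from left. Merged: [2, 9, 12]
Compare 16 vs 19: take 16 from left. Merged: [2, 9, 12, 16]
Compare 25 vs 19: take 19 from right. Merged: [2, 9, 12, 16, 19]
Compare 25 vs 23: take 23 from right. Merged: [2, 9, 12, 16, 19, 23]
Compare 25 vs 24: take 24 from right. Merged: [2, 9, 12, 16, 19, 23, 24]
Compare 25 vs 30: take 25 from left. Merged: [2, 9, 12, 16, 19, 23, 24, 25]
Compare 28 vs 30: take 28 from left. Merged: [2, 9, 12, 16, 19, 23, 24, 25, 28]
Append remaining from right: [30, 40]. Merged: [2, 9, 12, 16, 19, 23, 24, 25, 28, 30, 40]

Final merged array: [2, 9, 12, 16, 19, 23, 24, 25, 28, 30, 40]
Total comparisons: 9

The merged array is [2, 9, 12, 16, 19, 23, 24, 25, 28, 30, 40], requiring 9 comparisons. The merge step runs in O(n) time where n is the total number of elements.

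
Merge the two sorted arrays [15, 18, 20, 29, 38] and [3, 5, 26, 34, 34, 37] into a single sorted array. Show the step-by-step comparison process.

Merging process:

Compare 15 vs 3: take 3 from right. Merged: [3]
Compare 15 vs 5: take 5 from right. Merged: [3, 5]
Compare 15 vs 26: take 15 from left. Merged: [3, 5, 15]
Compare 18 vs 26: take 18 from left. Merged: [3, 5, 15, 18]
Compare 20 vs 26: take 20 from left. Merged: [3, 5, 15, 18, 20]
Compare 29 vs 26: take 26 from right. Merged: [3, 5, 15, 18, 20, 26]
Compare 29 vs 34: take 29 from left. Merged: [3, 5, 15, 18, 20, 26, 29]
Compare 38 vs 34: take 34 from right. Merged: [3, 5, 15, 18, 20, 26, 29, 34]
Compare 38 vs 34: take 34 from right. Merged: [3, 5, 15, 18, 20, 26, 29, 34, 34]
Compare 38 vs 37: take 37 from right. Merged: [3, 5, 15, 18, 20, 26, 29, 34, 34, 37]
Append remaining from left: [38]. Merged: [3, 5, 15, 18, 20, 26, 29, 34, 34, 37, 38]

Final merged array: [3, 5, 15, 18, 20, 26, 29, 34, 34, 37, 38]
Total comparisons: 10

The merged array is [3, 5, 15, 18, 20, 26, 29, 34, 34, 37, 38], requiring 10 comparisons. The merge step runs in O(n) time where n is the total number of elements.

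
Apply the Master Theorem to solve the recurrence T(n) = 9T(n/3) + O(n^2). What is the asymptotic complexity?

Master Theorem for T(n) = 9T(n/3) + O(n^2):

a = 9, b = 3, c = 2
log_b(a) = log_3(9) = 2.0000

Case 2: c = 2 = log_3(9) = 2.0000
T(n) = O(n^2 log n) = O(n^2 log n)

For T(n) = 9T(n/3) + O(n^2): log_3(9) = 2.0000. This is Case 2 of the Master Theorem (c = log_b(a), equal work at all levels), giving O(n^2 log n).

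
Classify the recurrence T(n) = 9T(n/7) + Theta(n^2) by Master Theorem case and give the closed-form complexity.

Master Theorem for T(n) = 9T(n/7) + O(n^2):

a = 9, b = 7, c = 2
log_b(a) = log_7(9) = 1.1292

Case 3: c = 2 > log_7(9) = 1.1292
T(n) = O(n^2) = O(n^2)

For T(n) = 9T(n/7) + O(n^2): log_7(9) = 1.1292. This is Case 3 of the Master Theorem (c > log_b(a), work dominated by root), giving O(n^2).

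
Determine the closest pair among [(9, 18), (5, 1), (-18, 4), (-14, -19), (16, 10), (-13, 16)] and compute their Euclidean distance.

Computing all pairwise distances among 6 points:

d((9, 18), (5, 1)) = 17.4642
d((9, 18), (-18, 4)) = 30.4138
d((9, 18), (-14, -19)) = 43.566
d((9, 18), (16, 10)) = 10.6301 <-- minimum
d((9, 18), (-13, 16)) = 22.0907
d((5, 1), (-18, 4)) = 23.1948
d((5, 1), (-14, -19)) = 27.5862
d((5, 1), (16, 10)) = 14.2127
d((5, 1), (-13, 16)) = 23.4307
d((-18, 4), (-14, -19)) = 23.3452
d((-18, 4), (16, 10)) = 34.5254
d((-18, 4), (-13, 16)) = 13.0
d((-14, -19), (16, 10)) = 41.7253
d((-14, -19), (-13, 16)) = 35.0143
d((16, 10), (-13, 16)) = 29.6142

Closest pair: (9, 18) and (16, 10) with distance 10.6301

The closest pair is (9, 18) and (16, 10) with Euclidean distance 10.6301. For 6 points, brute-force pairwise comparison is shown above. For large n, the divide-and-conquer algorithm (sort by x, recurse on halves, check the dividing strip) achieves O(n log n).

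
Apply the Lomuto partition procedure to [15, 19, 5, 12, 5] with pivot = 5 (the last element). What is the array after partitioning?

Lomuto partition with pivot = 5:

Initial array: [15, 19, 5, 12, 5]

arr[0]=15 > 5: no swap
arr[1]=19 > 5: no swap
arr[2]=5 <= 5: swap with position 0, array becomes [5, 19, 15, 12, 5]
arr[3]=12 > 5: no swap

Place pivot at position 1: [5, 5, 15, 12, 19]
Pivot position: 1

After partitioning with pivot 5, the array becomes [5, 5, 15, 12, 19]. The pivot is placed at index 1. All elements to the left of the pivot are <= 5, and all elements to the right are > 5.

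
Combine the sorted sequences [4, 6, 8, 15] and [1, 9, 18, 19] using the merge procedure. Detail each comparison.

Merging process:

Compare 4 vs 1: take 1 from right. Merged: [1]
Compare 4 vs 9: take 4 from left. Merged: [1, 4]
Compare 6 vs 9: take 6 from left. Merged: [1, 4, 6]
Compare 8 vs 9: take 8 from left. Merged: [1, 4, 6, 8]
Compare 15 vs 9: take 9 from right. Merged: [1, 4, 6, 8, 9]
Compare 15 vs 18: take 15 from left. Merged: [1, 4, 6, 8, 9, 15]
Append remaining from right: [18, 19]. Merged: [1, 4, 6, 8, 9, 15, 18, 19]

Final merged array: [1, 4, 6, 8, 9, 15, 18, 19]
Total comparisons: 6

The merged array is [1, 4, 6, 8, 9, 15, 18, 19], requiring 6 comparisons. The merge step runs in O(n) time where n is the total number of elements.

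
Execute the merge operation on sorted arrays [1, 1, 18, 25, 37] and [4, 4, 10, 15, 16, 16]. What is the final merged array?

Merging process:

Compare 1 vs 4: take 1 from left. Merged: [1]
Compare 1 vs 4: take 1 from left. Merged: [1, 1]
Compare 18 vs 4: take 4 from right. Merged: [1, 1, 4]
Compare 18 vs 4: take 4 from right. Merged: [1, 1, 4, 4]
Compare 18 vs 10: take 10 from right. Merged: [1, 1, 4, 4, 10]
Compare 18 vs 15: take 15 from right. Merged: [1, 1, 4, 4, 10, 15]
Compare 18 vs 16: take 16 from right. Merged: [1, 1, 4, 4, 10, 15, 16]
Compare 18 vs 16: take 16 from right. Merged: [1, 1, 4, 4, 10, 15, 16, 16]
Append remaining from left: [18, 25, 37]. Merged: [1, 1, 4, 4, 10, 15, 16, 16, 18, 25, 37]

Final merged array: [1, 1, 4, 4, 10, 15, 16, 16, 18, 25, 37]
Total comparisons: 8

The merged array is [1, 1, 4, 4, 10, 15, 16, 16, 18, 25, 37], requiring 8 comparisons. The merge step runs in O(n) time where n is the total number of elements.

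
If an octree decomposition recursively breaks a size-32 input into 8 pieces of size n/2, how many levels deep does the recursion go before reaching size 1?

For divide and conquer with division factor 2:

Problem sizes at each level:
Level 0: 32
Level 1: 16
Level 2: 8
Level 3: 4
Level 4: 2
Level 5: 1

The root is level 0 and the size-1 base case is level 5 (the tree spans levels 0 through 5, i.e. 6 levels counting the root), so the depth is the number of divisions: log_2(32) = 5

The recursion tree depth is log_2(32) = 5. At each level, the problem size is divided by 2, so it takes 5 divisions to reduce to a base case of size 1. The algorithm makes 8 recursive calls at each level.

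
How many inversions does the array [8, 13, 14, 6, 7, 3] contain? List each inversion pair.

Finding inversions in [8, 13, 14, 6, 7, 3]:

(0, 3): arr[0]=8 > arr[3]=6
(0, 4): arr[0]=8 > arr[4]=7
(0, 5): arr[0]=8 > arr[5]=3
(1, 3): arr[1]=13 > arr[3]=6
(1, 4): arr[1]=13 > arr[4]=7
(1, 5): arr[1]=13 > arr[5]=3
(2, 3): arr[2]=14 > arr[3]=6
(2, 4): arr[2]=14 > arr[4]=7
(2, 5): arr[2]=14 > arr[5]=3
(3, 5): arr[3]=6 > arr[5]=3
(4, 5): arr[4]=7 > arr[5]=3

Total inversions: 11

The array has 11 inversion(s): (0,3), (0,4), (0,5), (1,3), (1,4), (1,5), (2,3), (2,4), (2,5), (3,5), (4,5). Each pair (i,j) satisfies i < j and arr[i] > arr[j].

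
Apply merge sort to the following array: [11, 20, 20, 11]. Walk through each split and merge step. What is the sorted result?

Merge sort trace:

Split: [11, 20, 20, 11] -> [11, 20] and [20, 11]
  Split: [11, 20] -> [11] and [20]
  Merge: [11] + [20] -> [11, 20]
  Split: [20, 11] -> [20] and [11]
  Merge: [20] + [11] -> [11, 20]
Merge: [11, 20] + [11, 20] -> [11, 11, 20, 20]

Final sorted array: [11, 11, 20, 20]

The merge sort proceeds by recursively splitting the array and merging sorted halves.
After all merges, the sorted array is [11, 11, 20, 20].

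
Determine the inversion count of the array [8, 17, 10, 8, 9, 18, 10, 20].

Finding inversions in [8, 17, 10, 8, 9, 18, 10, 20]:

(1, 2): arr[1]=17 > arr[2]=10
(1, 3): arr[1]=17 > arr[3]=8
(1, 4): arr[1]=17 > arr[4]=9
(1, 6): arr[1]=17 > arr[6]=10
(2, 3): arr[2]=10 > arr[3]=8
(2, 4): arr[2]=10 > arr[4]=9
(5, 6): arr[5]=18 > arr[6]=10

Total inversions: 7

The array has 7 inversion(s): (1,2), (1,3), (1,4), (1,6), (2,3), (2,4), (5,6). Each pair (i,j) satisfies i < j and arr[i] > arr[j].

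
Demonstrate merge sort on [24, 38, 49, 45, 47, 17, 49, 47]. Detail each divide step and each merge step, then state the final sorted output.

Merge sort trace:

Split: [24, 38, 49, 45, 47, 17, 49, 47] -> [24, 38, 49, 45] and [47, 17, 49, 47]
  Split: [24, 38, 49, 45] -> [24, 38] and [49, 45]
    Split: [24, 38] -> [24] and [38]
    Merge: [24] + [38] -> [24, 38]
    Split: [49, 45] -> [49] and [45]
    Merge: [49] + [45] -> [45, 49]
  Merge: [24, 38] + [45, 49] -> [24, 38, 45, 49]
  Split: [47, 17, 49, 47] -> [47, 17] and [49, 47]
    Split: [47, 17] -> [47] and [17]
    Merge: [47] + [17] -> [17, 47]
    Split: [49, 47] -> [49] and [47]
    Merge: [49] + [47] -> [47, 49]
  Merge: [17, 47] + [47, 49] -> [17, 47, 47, 49]
Merge: [24, 38, 45, 49] + [17, 47, 47, 49] -> [17, 24, 38, 45, 47, 47, 49, 49]

Final sorted array: [17, 24, 38, 45, 47, 47, 49, 49]

The merge sort proceeds by recursively splitting the array and merging sorted halves.
After all merges, the sorted array is [17, 24, 38, 45, 47, 47, 49, 49].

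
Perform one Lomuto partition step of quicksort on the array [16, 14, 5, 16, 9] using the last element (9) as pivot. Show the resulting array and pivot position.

Lomuto partition with pivot = 9:

Initial array: [16, 14, 5, 16, 9]

arr[0]=16 > 9: no swap
arr[1]=14 > 9: no swap
arr[2]=5 <= 9: swap with position 0, array becomes [5, 14, 16, 16, 9]
arr[3]=16 > 9: no swap

Place pivot at position 1: [5, 9, 16, 16, 14]
Pivot position: 1

After partitioning with pivot 9, the array becomes [5, 9, 16, 16, 14]. The pivot is placed at index 1. All elements to the left of the pivot are <= 9, and all elements to the right are > 9.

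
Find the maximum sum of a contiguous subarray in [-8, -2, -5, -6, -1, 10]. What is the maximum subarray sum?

Using Kadane's algorithm on [-8, -2, -5, -6, -1, 10]:

Scanning through the array:
Position 1 (value -2): max_ending_here = -2, max_so_far = -2
Position 2 (value -5): max_ending_here = -5, max_so_far = -2
Position 3 (value -6): max_ending_here = -6, max_so_far = -2
Position 4 (value -1): max_ending_here = -1, max_so_far = -1
Position 5 (value 10): max_ending_here = 10, max_so_far = 10

Maximum subarray: [10]
Maximum sum: 10

The maximum subarray is [10] with sum 10. This subarray runs from index 5 to index 5.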